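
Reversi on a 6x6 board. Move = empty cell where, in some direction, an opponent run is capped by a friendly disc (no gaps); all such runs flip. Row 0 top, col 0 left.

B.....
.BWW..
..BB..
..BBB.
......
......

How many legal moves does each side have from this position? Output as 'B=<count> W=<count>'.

Answer: B=5 W=5

Derivation:
-- B to move --
(0,1): flips 1 -> legal
(0,2): flips 1 -> legal
(0,3): flips 1 -> legal
(0,4): flips 1 -> legal
(1,4): flips 2 -> legal
(2,1): no bracket -> illegal
(2,4): no bracket -> illegal
B mobility = 5
-- W to move --
(0,1): no bracket -> illegal
(0,2): no bracket -> illegal
(1,0): flips 1 -> legal
(1,4): no bracket -> illegal
(2,0): no bracket -> illegal
(2,1): no bracket -> illegal
(2,4): no bracket -> illegal
(2,5): no bracket -> illegal
(3,1): flips 1 -> legal
(3,5): no bracket -> illegal
(4,1): no bracket -> illegal
(4,2): flips 2 -> legal
(4,3): flips 2 -> legal
(4,4): no bracket -> illegal
(4,5): flips 2 -> legal
W mobility = 5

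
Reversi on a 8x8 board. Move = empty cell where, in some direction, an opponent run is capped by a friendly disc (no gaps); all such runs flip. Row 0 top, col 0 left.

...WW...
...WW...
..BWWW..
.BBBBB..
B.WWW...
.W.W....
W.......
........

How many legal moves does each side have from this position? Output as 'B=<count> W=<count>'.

Answer: B=12 W=8

Derivation:
-- B to move --
(0,2): flips 2 -> legal
(0,5): flips 2 -> legal
(1,2): flips 1 -> legal
(1,5): flips 2 -> legal
(1,6): flips 1 -> legal
(2,6): flips 3 -> legal
(3,6): no bracket -> illegal
(4,1): no bracket -> illegal
(4,5): no bracket -> illegal
(5,0): no bracket -> illegal
(5,2): flips 2 -> legal
(5,4): flips 2 -> legal
(5,5): flips 1 -> legal
(6,1): no bracket -> illegal
(6,2): flips 3 -> legal
(6,3): flips 2 -> legal
(6,4): flips 2 -> legal
(7,0): no bracket -> illegal
(7,1): no bracket -> illegal
B mobility = 12
-- W to move --
(1,1): flips 2 -> legal
(1,2): flips 2 -> legal
(2,0): flips 1 -> legal
(2,1): flips 2 -> legal
(2,6): flips 1 -> legal
(3,0): no bracket -> illegal
(3,6): no bracket -> illegal
(4,1): flips 1 -> legal
(4,5): flips 2 -> legal
(4,6): flips 1 -> legal
(5,0): no bracket -> illegal
W mobility = 8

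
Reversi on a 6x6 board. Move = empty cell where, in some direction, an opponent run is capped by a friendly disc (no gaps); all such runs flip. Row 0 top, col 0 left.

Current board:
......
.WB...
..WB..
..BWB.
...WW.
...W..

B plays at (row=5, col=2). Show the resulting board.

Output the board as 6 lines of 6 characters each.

Answer: ......
.WB...
..WB..
..BWB.
...BW.
..BW..

Derivation:
Place B at (5,2); scan 8 dirs for brackets.
Dir NW: first cell '.' (not opp) -> no flip
Dir N: first cell '.' (not opp) -> no flip
Dir NE: opp run (4,3) capped by B -> flip
Dir W: first cell '.' (not opp) -> no flip
Dir E: opp run (5,3), next='.' -> no flip
Dir SW: edge -> no flip
Dir S: edge -> no flip
Dir SE: edge -> no flip
All flips: (4,3)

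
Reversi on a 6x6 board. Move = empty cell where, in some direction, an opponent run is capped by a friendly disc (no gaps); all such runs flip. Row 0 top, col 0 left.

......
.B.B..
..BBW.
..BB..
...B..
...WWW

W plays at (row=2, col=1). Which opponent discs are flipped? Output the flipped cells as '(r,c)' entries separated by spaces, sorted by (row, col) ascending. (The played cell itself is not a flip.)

Dir NW: first cell '.' (not opp) -> no flip
Dir N: opp run (1,1), next='.' -> no flip
Dir NE: first cell '.' (not opp) -> no flip
Dir W: first cell '.' (not opp) -> no flip
Dir E: opp run (2,2) (2,3) capped by W -> flip
Dir SW: first cell '.' (not opp) -> no flip
Dir S: first cell '.' (not opp) -> no flip
Dir SE: opp run (3,2) (4,3) capped by W -> flip

Answer: (2,2) (2,3) (3,2) (4,3)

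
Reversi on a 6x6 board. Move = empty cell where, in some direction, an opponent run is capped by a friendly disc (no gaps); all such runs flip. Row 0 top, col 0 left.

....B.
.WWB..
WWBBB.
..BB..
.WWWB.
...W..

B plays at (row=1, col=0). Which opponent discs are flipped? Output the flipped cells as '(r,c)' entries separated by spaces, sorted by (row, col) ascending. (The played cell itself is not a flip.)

Dir NW: edge -> no flip
Dir N: first cell '.' (not opp) -> no flip
Dir NE: first cell '.' (not opp) -> no flip
Dir W: edge -> no flip
Dir E: opp run (1,1) (1,2) capped by B -> flip
Dir SW: edge -> no flip
Dir S: opp run (2,0), next='.' -> no flip
Dir SE: opp run (2,1) capped by B -> flip

Answer: (1,1) (1,2) (2,1)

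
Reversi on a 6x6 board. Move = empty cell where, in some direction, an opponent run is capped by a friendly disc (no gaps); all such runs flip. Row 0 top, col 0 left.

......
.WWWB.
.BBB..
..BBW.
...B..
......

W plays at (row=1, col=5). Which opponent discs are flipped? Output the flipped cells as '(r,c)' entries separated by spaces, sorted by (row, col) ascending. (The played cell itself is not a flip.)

Answer: (1,4)

Derivation:
Dir NW: first cell '.' (not opp) -> no flip
Dir N: first cell '.' (not opp) -> no flip
Dir NE: edge -> no flip
Dir W: opp run (1,4) capped by W -> flip
Dir E: edge -> no flip
Dir SW: first cell '.' (not opp) -> no flip
Dir S: first cell '.' (not opp) -> no flip
Dir SE: edge -> no flip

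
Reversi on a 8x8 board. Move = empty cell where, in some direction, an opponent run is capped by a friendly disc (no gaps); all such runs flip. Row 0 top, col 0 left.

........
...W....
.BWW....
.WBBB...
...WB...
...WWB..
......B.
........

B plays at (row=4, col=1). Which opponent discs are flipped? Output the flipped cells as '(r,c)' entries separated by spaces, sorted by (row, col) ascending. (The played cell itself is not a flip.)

Answer: (3,1)

Derivation:
Dir NW: first cell '.' (not opp) -> no flip
Dir N: opp run (3,1) capped by B -> flip
Dir NE: first cell 'B' (not opp) -> no flip
Dir W: first cell '.' (not opp) -> no flip
Dir E: first cell '.' (not opp) -> no flip
Dir SW: first cell '.' (not opp) -> no flip
Dir S: first cell '.' (not opp) -> no flip
Dir SE: first cell '.' (not opp) -> no flip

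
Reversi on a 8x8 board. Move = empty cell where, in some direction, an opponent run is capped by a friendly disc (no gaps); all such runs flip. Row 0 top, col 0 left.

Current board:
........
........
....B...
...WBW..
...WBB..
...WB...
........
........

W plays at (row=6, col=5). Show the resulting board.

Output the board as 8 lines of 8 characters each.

Place W at (6,5); scan 8 dirs for brackets.
Dir NW: opp run (5,4) capped by W -> flip
Dir N: first cell '.' (not opp) -> no flip
Dir NE: first cell '.' (not opp) -> no flip
Dir W: first cell '.' (not opp) -> no flip
Dir E: first cell '.' (not opp) -> no flip
Dir SW: first cell '.' (not opp) -> no flip
Dir S: first cell '.' (not opp) -> no flip
Dir SE: first cell '.' (not opp) -> no flip
All flips: (5,4)

Answer: ........
........
....B...
...WBW..
...WBB..
...WW...
.....W..
........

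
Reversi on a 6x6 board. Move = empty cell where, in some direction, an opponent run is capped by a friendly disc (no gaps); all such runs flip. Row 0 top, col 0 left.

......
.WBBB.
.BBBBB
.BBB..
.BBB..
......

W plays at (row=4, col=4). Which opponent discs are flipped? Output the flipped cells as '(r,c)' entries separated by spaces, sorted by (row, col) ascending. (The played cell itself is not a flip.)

Answer: (2,2) (3,3)

Derivation:
Dir NW: opp run (3,3) (2,2) capped by W -> flip
Dir N: first cell '.' (not opp) -> no flip
Dir NE: first cell '.' (not opp) -> no flip
Dir W: opp run (4,3) (4,2) (4,1), next='.' -> no flip
Dir E: first cell '.' (not opp) -> no flip
Dir SW: first cell '.' (not opp) -> no flip
Dir S: first cell '.' (not opp) -> no flip
Dir SE: first cell '.' (not opp) -> no flip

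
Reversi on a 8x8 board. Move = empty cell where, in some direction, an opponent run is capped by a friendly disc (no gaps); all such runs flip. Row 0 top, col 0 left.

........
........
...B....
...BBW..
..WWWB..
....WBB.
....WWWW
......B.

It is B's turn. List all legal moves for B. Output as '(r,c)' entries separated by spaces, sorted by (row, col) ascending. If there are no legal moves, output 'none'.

Answer: (2,5) (3,2) (3,6) (4,1) (5,1) (5,2) (5,3) (6,3) (7,3) (7,4) (7,5) (7,7)

Derivation:
(2,4): no bracket -> illegal
(2,5): flips 1 -> legal
(2,6): no bracket -> illegal
(3,1): no bracket -> illegal
(3,2): flips 3 -> legal
(3,6): flips 1 -> legal
(4,1): flips 3 -> legal
(4,6): no bracket -> illegal
(5,1): flips 1 -> legal
(5,2): flips 1 -> legal
(5,3): flips 2 -> legal
(5,7): no bracket -> illegal
(6,3): flips 1 -> legal
(7,3): flips 1 -> legal
(7,4): flips 4 -> legal
(7,5): flips 1 -> legal
(7,7): flips 1 -> legal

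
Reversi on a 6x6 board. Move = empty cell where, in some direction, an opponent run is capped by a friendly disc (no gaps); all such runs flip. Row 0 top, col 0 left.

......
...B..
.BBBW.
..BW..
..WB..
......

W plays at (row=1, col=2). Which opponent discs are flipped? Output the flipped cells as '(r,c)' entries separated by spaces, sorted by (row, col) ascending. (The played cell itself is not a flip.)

Dir NW: first cell '.' (not opp) -> no flip
Dir N: first cell '.' (not opp) -> no flip
Dir NE: first cell '.' (not opp) -> no flip
Dir W: first cell '.' (not opp) -> no flip
Dir E: opp run (1,3), next='.' -> no flip
Dir SW: opp run (2,1), next='.' -> no flip
Dir S: opp run (2,2) (3,2) capped by W -> flip
Dir SE: opp run (2,3), next='.' -> no flip

Answer: (2,2) (3,2)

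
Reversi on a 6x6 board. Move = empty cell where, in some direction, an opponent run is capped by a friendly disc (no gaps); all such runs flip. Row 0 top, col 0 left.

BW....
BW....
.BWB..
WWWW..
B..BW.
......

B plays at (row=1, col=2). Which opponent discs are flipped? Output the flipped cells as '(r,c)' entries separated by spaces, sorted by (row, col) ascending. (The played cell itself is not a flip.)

Answer: (1,1)

Derivation:
Dir NW: opp run (0,1), next=edge -> no flip
Dir N: first cell '.' (not opp) -> no flip
Dir NE: first cell '.' (not opp) -> no flip
Dir W: opp run (1,1) capped by B -> flip
Dir E: first cell '.' (not opp) -> no flip
Dir SW: first cell 'B' (not opp) -> no flip
Dir S: opp run (2,2) (3,2), next='.' -> no flip
Dir SE: first cell 'B' (not opp) -> no flip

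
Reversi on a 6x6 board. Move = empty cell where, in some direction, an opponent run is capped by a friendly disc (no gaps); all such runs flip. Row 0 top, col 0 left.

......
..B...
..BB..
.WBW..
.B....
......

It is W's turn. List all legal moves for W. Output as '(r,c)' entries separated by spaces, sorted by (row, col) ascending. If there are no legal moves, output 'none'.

Answer: (1,1) (1,3) (5,1)

Derivation:
(0,1): no bracket -> illegal
(0,2): no bracket -> illegal
(0,3): no bracket -> illegal
(1,1): flips 1 -> legal
(1,3): flips 2 -> legal
(1,4): no bracket -> illegal
(2,1): no bracket -> illegal
(2,4): no bracket -> illegal
(3,0): no bracket -> illegal
(3,4): no bracket -> illegal
(4,0): no bracket -> illegal
(4,2): no bracket -> illegal
(4,3): no bracket -> illegal
(5,0): no bracket -> illegal
(5,1): flips 1 -> legal
(5,2): no bracket -> illegal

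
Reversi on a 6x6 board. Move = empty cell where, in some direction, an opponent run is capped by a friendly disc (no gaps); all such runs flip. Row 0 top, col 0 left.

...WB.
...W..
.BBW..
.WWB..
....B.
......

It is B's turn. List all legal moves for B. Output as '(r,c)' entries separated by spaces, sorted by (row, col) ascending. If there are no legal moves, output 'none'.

(0,2): flips 1 -> legal
(1,2): no bracket -> illegal
(1,4): no bracket -> illegal
(2,0): no bracket -> illegal
(2,4): flips 1 -> legal
(3,0): flips 2 -> legal
(3,4): no bracket -> illegal
(4,0): flips 1 -> legal
(4,1): flips 1 -> legal
(4,2): flips 1 -> legal
(4,3): flips 1 -> legal

Answer: (0,2) (2,4) (3,0) (4,0) (4,1) (4,2) (4,3)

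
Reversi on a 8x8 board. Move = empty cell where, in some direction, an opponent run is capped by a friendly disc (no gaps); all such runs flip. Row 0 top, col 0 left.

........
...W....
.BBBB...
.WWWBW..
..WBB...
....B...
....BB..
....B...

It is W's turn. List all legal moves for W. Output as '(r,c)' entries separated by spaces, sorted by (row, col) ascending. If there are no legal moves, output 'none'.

(1,0): flips 1 -> legal
(1,1): flips 2 -> legal
(1,2): flips 1 -> legal
(1,4): flips 1 -> legal
(1,5): flips 1 -> legal
(2,0): no bracket -> illegal
(2,5): no bracket -> illegal
(3,0): no bracket -> illegal
(4,5): flips 2 -> legal
(5,2): no bracket -> illegal
(5,3): flips 2 -> legal
(5,5): flips 1 -> legal
(5,6): no bracket -> illegal
(6,3): no bracket -> illegal
(6,6): no bracket -> illegal
(7,3): no bracket -> illegal
(7,5): no bracket -> illegal
(7,6): flips 3 -> legal

Answer: (1,0) (1,1) (1,2) (1,4) (1,5) (4,5) (5,3) (5,5) (7,6)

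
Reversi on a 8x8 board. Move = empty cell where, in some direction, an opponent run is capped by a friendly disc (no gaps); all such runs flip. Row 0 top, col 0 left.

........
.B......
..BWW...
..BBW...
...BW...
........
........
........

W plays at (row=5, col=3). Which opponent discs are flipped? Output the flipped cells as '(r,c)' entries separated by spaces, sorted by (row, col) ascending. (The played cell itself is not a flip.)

Dir NW: first cell '.' (not opp) -> no flip
Dir N: opp run (4,3) (3,3) capped by W -> flip
Dir NE: first cell 'W' (not opp) -> no flip
Dir W: first cell '.' (not opp) -> no flip
Dir E: first cell '.' (not opp) -> no flip
Dir SW: first cell '.' (not opp) -> no flip
Dir S: first cell '.' (not opp) -> no flip
Dir SE: first cell '.' (not opp) -> no flip

Answer: (3,3) (4,3)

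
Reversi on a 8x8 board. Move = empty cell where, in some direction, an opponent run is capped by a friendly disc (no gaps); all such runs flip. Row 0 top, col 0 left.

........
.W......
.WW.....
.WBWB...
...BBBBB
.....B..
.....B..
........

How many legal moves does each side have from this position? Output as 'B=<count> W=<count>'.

-- B to move --
(0,0): flips 3 -> legal
(0,1): no bracket -> illegal
(0,2): no bracket -> illegal
(1,0): flips 1 -> legal
(1,2): flips 1 -> legal
(1,3): no bracket -> illegal
(2,0): no bracket -> illegal
(2,3): flips 1 -> legal
(2,4): no bracket -> illegal
(3,0): flips 1 -> legal
(4,0): no bracket -> illegal
(4,1): no bracket -> illegal
(4,2): no bracket -> illegal
B mobility = 5
-- W to move --
(2,3): no bracket -> illegal
(2,4): no bracket -> illegal
(2,5): no bracket -> illegal
(3,5): flips 1 -> legal
(3,6): no bracket -> illegal
(3,7): no bracket -> illegal
(4,1): no bracket -> illegal
(4,2): flips 1 -> legal
(5,2): no bracket -> illegal
(5,3): flips 1 -> legal
(5,4): flips 2 -> legal
(5,6): no bracket -> illegal
(5,7): no bracket -> illegal
(6,4): no bracket -> illegal
(6,6): flips 2 -> legal
(7,4): no bracket -> illegal
(7,5): no bracket -> illegal
(7,6): no bracket -> illegal
W mobility = 5

Answer: B=5 W=5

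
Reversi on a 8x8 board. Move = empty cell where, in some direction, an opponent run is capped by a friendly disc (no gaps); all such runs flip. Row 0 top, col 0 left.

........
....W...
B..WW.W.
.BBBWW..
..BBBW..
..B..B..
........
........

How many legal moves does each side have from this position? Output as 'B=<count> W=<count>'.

-- B to move --
(0,3): no bracket -> illegal
(0,4): flips 3 -> legal
(0,5): flips 2 -> legal
(1,2): no bracket -> illegal
(1,3): flips 1 -> legal
(1,5): flips 1 -> legal
(1,6): no bracket -> illegal
(1,7): flips 2 -> legal
(2,2): no bracket -> illegal
(2,5): flips 3 -> legal
(2,7): no bracket -> illegal
(3,6): flips 2 -> legal
(3,7): no bracket -> illegal
(4,6): flips 1 -> legal
(5,4): no bracket -> illegal
(5,6): no bracket -> illegal
B mobility = 8
-- W to move --
(1,0): no bracket -> illegal
(1,1): no bracket -> illegal
(2,1): no bracket -> illegal
(2,2): no bracket -> illegal
(3,0): flips 3 -> legal
(4,0): no bracket -> illegal
(4,1): flips 4 -> legal
(4,6): no bracket -> illegal
(5,1): flips 2 -> legal
(5,3): flips 3 -> legal
(5,4): flips 1 -> legal
(5,6): no bracket -> illegal
(6,1): flips 2 -> legal
(6,2): no bracket -> illegal
(6,3): no bracket -> illegal
(6,4): no bracket -> illegal
(6,5): flips 1 -> legal
(6,6): no bracket -> illegal
W mobility = 7

Answer: B=8 W=7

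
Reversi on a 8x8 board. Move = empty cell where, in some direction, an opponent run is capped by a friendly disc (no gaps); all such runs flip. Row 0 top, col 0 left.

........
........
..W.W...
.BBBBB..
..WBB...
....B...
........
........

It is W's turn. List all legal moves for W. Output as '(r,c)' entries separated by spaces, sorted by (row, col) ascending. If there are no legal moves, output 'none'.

Answer: (2,0) (4,0) (4,5) (4,6) (5,5) (6,4)

Derivation:
(2,0): flips 1 -> legal
(2,1): no bracket -> illegal
(2,3): no bracket -> illegal
(2,5): no bracket -> illegal
(2,6): no bracket -> illegal
(3,0): no bracket -> illegal
(3,6): no bracket -> illegal
(4,0): flips 1 -> legal
(4,1): no bracket -> illegal
(4,5): flips 2 -> legal
(4,6): flips 1 -> legal
(5,2): no bracket -> illegal
(5,3): no bracket -> illegal
(5,5): flips 2 -> legal
(6,3): no bracket -> illegal
(6,4): flips 3 -> legal
(6,5): no bracket -> illegal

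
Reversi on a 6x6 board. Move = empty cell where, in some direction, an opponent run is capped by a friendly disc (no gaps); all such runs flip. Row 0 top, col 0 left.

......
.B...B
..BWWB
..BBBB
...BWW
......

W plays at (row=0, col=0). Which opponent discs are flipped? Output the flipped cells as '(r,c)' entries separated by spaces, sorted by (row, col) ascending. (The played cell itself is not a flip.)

Answer: (1,1) (2,2) (3,3)

Derivation:
Dir NW: edge -> no flip
Dir N: edge -> no flip
Dir NE: edge -> no flip
Dir W: edge -> no flip
Dir E: first cell '.' (not opp) -> no flip
Dir SW: edge -> no flip
Dir S: first cell '.' (not opp) -> no flip
Dir SE: opp run (1,1) (2,2) (3,3) capped by W -> flip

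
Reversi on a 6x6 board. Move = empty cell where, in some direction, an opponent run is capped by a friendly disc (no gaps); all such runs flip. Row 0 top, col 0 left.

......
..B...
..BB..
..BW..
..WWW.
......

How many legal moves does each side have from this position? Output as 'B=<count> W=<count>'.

Answer: B=5 W=5

Derivation:
-- B to move --
(2,4): no bracket -> illegal
(3,1): no bracket -> illegal
(3,4): flips 1 -> legal
(3,5): no bracket -> illegal
(4,1): no bracket -> illegal
(4,5): no bracket -> illegal
(5,1): no bracket -> illegal
(5,2): flips 1 -> legal
(5,3): flips 2 -> legal
(5,4): flips 1 -> legal
(5,5): flips 2 -> legal
B mobility = 5
-- W to move --
(0,1): no bracket -> illegal
(0,2): flips 3 -> legal
(0,3): no bracket -> illegal
(1,1): flips 1 -> legal
(1,3): flips 1 -> legal
(1,4): no bracket -> illegal
(2,1): flips 1 -> legal
(2,4): no bracket -> illegal
(3,1): flips 1 -> legal
(3,4): no bracket -> illegal
(4,1): no bracket -> illegal
W mobility = 5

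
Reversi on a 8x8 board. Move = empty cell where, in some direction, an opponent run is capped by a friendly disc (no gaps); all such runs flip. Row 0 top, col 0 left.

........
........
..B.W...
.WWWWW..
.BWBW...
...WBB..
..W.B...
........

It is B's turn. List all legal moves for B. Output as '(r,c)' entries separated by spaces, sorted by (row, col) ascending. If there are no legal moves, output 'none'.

Answer: (1,4) (2,0) (2,1) (2,3) (2,5) (4,0) (4,5) (5,2) (6,3)

Derivation:
(1,3): no bracket -> illegal
(1,4): flips 3 -> legal
(1,5): no bracket -> illegal
(2,0): flips 3 -> legal
(2,1): flips 2 -> legal
(2,3): flips 2 -> legal
(2,5): flips 1 -> legal
(2,6): no bracket -> illegal
(3,0): no bracket -> illegal
(3,6): no bracket -> illegal
(4,0): flips 1 -> legal
(4,5): flips 1 -> legal
(4,6): no bracket -> illegal
(5,1): no bracket -> illegal
(5,2): flips 3 -> legal
(6,1): no bracket -> illegal
(6,3): flips 1 -> legal
(7,1): no bracket -> illegal
(7,2): no bracket -> illegal
(7,3): no bracket -> illegal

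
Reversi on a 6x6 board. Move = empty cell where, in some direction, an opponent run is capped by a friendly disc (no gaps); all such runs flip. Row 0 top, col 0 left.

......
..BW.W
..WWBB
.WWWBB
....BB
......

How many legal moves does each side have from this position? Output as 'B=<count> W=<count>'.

-- B to move --
(0,2): flips 1 -> legal
(0,3): no bracket -> illegal
(0,4): no bracket -> illegal
(0,5): flips 1 -> legal
(1,1): flips 2 -> legal
(1,4): flips 1 -> legal
(2,0): no bracket -> illegal
(2,1): flips 2 -> legal
(3,0): flips 3 -> legal
(4,0): no bracket -> illegal
(4,1): no bracket -> illegal
(4,2): flips 3 -> legal
(4,3): no bracket -> illegal
B mobility = 7
-- W to move --
(0,1): flips 1 -> legal
(0,2): flips 1 -> legal
(0,3): no bracket -> illegal
(1,1): flips 1 -> legal
(1,4): no bracket -> illegal
(2,1): no bracket -> illegal
(4,3): no bracket -> illegal
(5,3): no bracket -> illegal
(5,4): no bracket -> illegal
(5,5): flips 4 -> legal
W mobility = 4

Answer: B=7 W=4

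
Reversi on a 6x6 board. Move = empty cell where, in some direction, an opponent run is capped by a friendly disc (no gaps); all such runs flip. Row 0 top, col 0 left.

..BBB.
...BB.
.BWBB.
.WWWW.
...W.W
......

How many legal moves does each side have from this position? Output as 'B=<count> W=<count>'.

Answer: B=6 W=7

Derivation:
-- B to move --
(1,1): no bracket -> illegal
(1,2): no bracket -> illegal
(2,0): no bracket -> illegal
(2,5): no bracket -> illegal
(3,0): no bracket -> illegal
(3,5): no bracket -> illegal
(4,0): flips 2 -> legal
(4,1): flips 2 -> legal
(4,2): flips 1 -> legal
(4,4): flips 1 -> legal
(5,2): no bracket -> illegal
(5,3): flips 2 -> legal
(5,4): flips 2 -> legal
(5,5): no bracket -> illegal
B mobility = 6
-- W to move --
(0,1): no bracket -> illegal
(0,5): flips 2 -> legal
(1,0): flips 1 -> legal
(1,1): flips 1 -> legal
(1,2): flips 1 -> legal
(1,5): flips 1 -> legal
(2,0): flips 1 -> legal
(2,5): flips 2 -> legal
(3,0): no bracket -> illegal
(3,5): no bracket -> illegal
W mobility = 7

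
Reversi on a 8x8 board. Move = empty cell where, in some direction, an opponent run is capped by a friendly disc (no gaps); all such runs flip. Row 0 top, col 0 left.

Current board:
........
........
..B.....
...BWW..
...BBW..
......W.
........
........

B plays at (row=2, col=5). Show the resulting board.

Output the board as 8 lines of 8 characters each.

Answer: ........
........
..B..B..
...BBW..
...BBW..
......W.
........
........

Derivation:
Place B at (2,5); scan 8 dirs for brackets.
Dir NW: first cell '.' (not opp) -> no flip
Dir N: first cell '.' (not opp) -> no flip
Dir NE: first cell '.' (not opp) -> no flip
Dir W: first cell '.' (not opp) -> no flip
Dir E: first cell '.' (not opp) -> no flip
Dir SW: opp run (3,4) capped by B -> flip
Dir S: opp run (3,5) (4,5), next='.' -> no flip
Dir SE: first cell '.' (not opp) -> no flip
All flips: (3,4)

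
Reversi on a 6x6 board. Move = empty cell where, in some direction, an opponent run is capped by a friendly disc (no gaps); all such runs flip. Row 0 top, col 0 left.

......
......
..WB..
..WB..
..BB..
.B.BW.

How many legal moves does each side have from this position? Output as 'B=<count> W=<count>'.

Answer: B=6 W=5

Derivation:
-- B to move --
(1,1): flips 1 -> legal
(1,2): flips 2 -> legal
(1,3): no bracket -> illegal
(2,1): flips 2 -> legal
(3,1): flips 1 -> legal
(4,1): flips 1 -> legal
(4,4): no bracket -> illegal
(4,5): no bracket -> illegal
(5,5): flips 1 -> legal
B mobility = 6
-- W to move --
(1,2): no bracket -> illegal
(1,3): no bracket -> illegal
(1,4): flips 1 -> legal
(2,4): flips 1 -> legal
(3,1): no bracket -> illegal
(3,4): flips 1 -> legal
(4,0): no bracket -> illegal
(4,1): no bracket -> illegal
(4,4): flips 1 -> legal
(5,0): no bracket -> illegal
(5,2): flips 2 -> legal
W mobility = 5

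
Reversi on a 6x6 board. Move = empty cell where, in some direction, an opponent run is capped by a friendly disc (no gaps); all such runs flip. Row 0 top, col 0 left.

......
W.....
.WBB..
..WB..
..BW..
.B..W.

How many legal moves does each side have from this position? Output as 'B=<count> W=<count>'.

-- B to move --
(0,0): no bracket -> illegal
(0,1): no bracket -> illegal
(1,1): no bracket -> illegal
(1,2): no bracket -> illegal
(2,0): flips 1 -> legal
(3,0): no bracket -> illegal
(3,1): flips 1 -> legal
(3,4): no bracket -> illegal
(4,1): flips 1 -> legal
(4,4): flips 1 -> legal
(4,5): no bracket -> illegal
(5,2): no bracket -> illegal
(5,3): flips 1 -> legal
(5,5): no bracket -> illegal
B mobility = 5
-- W to move --
(1,1): no bracket -> illegal
(1,2): flips 1 -> legal
(1,3): flips 2 -> legal
(1,4): flips 1 -> legal
(2,4): flips 2 -> legal
(3,1): no bracket -> illegal
(3,4): flips 1 -> legal
(4,0): no bracket -> illegal
(4,1): flips 1 -> legal
(4,4): no bracket -> illegal
(5,0): no bracket -> illegal
(5,2): flips 1 -> legal
(5,3): no bracket -> illegal
W mobility = 7

Answer: B=5 W=7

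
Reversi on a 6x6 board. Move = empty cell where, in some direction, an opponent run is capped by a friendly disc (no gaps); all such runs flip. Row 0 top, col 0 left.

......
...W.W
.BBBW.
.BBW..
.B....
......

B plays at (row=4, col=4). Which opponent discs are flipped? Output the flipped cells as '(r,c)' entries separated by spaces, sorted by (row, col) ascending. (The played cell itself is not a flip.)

Dir NW: opp run (3,3) capped by B -> flip
Dir N: first cell '.' (not opp) -> no flip
Dir NE: first cell '.' (not opp) -> no flip
Dir W: first cell '.' (not opp) -> no flip
Dir E: first cell '.' (not opp) -> no flip
Dir SW: first cell '.' (not opp) -> no flip
Dir S: first cell '.' (not opp) -> no flip
Dir SE: first cell '.' (not opp) -> no flip

Answer: (3,3)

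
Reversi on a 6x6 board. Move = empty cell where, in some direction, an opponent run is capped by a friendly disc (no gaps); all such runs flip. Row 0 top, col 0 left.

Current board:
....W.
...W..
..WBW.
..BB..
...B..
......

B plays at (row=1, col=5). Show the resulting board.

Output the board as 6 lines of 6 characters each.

Answer: ....W.
...W.B
..WBB.
..BB..
...B..
......

Derivation:
Place B at (1,5); scan 8 dirs for brackets.
Dir NW: opp run (0,4), next=edge -> no flip
Dir N: first cell '.' (not opp) -> no flip
Dir NE: edge -> no flip
Dir W: first cell '.' (not opp) -> no flip
Dir E: edge -> no flip
Dir SW: opp run (2,4) capped by B -> flip
Dir S: first cell '.' (not opp) -> no flip
Dir SE: edge -> no flip
All flips: (2,4)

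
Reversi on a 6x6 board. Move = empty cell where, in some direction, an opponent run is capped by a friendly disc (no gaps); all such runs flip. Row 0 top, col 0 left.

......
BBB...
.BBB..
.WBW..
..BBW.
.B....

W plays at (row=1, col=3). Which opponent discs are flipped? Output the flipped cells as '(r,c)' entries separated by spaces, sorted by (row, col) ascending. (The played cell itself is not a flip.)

Answer: (2,2) (2,3)

Derivation:
Dir NW: first cell '.' (not opp) -> no flip
Dir N: first cell '.' (not opp) -> no flip
Dir NE: first cell '.' (not opp) -> no flip
Dir W: opp run (1,2) (1,1) (1,0), next=edge -> no flip
Dir E: first cell '.' (not opp) -> no flip
Dir SW: opp run (2,2) capped by W -> flip
Dir S: opp run (2,3) capped by W -> flip
Dir SE: first cell '.' (not opp) -> no flip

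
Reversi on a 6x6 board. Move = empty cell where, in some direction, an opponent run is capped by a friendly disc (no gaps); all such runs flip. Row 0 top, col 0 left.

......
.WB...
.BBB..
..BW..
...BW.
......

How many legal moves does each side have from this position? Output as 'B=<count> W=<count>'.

Answer: B=6 W=4

Derivation:
-- B to move --
(0,0): flips 1 -> legal
(0,1): flips 1 -> legal
(0,2): no bracket -> illegal
(1,0): flips 1 -> legal
(2,0): no bracket -> illegal
(2,4): no bracket -> illegal
(3,4): flips 1 -> legal
(3,5): no bracket -> illegal
(4,2): no bracket -> illegal
(4,5): flips 1 -> legal
(5,3): no bracket -> illegal
(5,4): no bracket -> illegal
(5,5): flips 2 -> legal
B mobility = 6
-- W to move --
(0,1): no bracket -> illegal
(0,2): no bracket -> illegal
(0,3): no bracket -> illegal
(1,0): no bracket -> illegal
(1,3): flips 2 -> legal
(1,4): no bracket -> illegal
(2,0): no bracket -> illegal
(2,4): no bracket -> illegal
(3,0): no bracket -> illegal
(3,1): flips 2 -> legal
(3,4): no bracket -> illegal
(4,1): no bracket -> illegal
(4,2): flips 1 -> legal
(5,2): no bracket -> illegal
(5,3): flips 1 -> legal
(5,4): no bracket -> illegal
W mobility = 4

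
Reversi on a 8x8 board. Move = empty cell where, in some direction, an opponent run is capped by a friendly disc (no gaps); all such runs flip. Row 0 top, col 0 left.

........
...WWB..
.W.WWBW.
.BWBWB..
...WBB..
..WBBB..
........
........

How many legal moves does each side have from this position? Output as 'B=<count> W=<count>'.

Answer: B=13 W=13

Derivation:
-- B to move --
(0,2): flips 2 -> legal
(0,3): flips 3 -> legal
(0,4): flips 3 -> legal
(0,5): no bracket -> illegal
(1,0): flips 3 -> legal
(1,1): flips 1 -> legal
(1,2): flips 4 -> legal
(1,6): no bracket -> illegal
(1,7): flips 1 -> legal
(2,0): no bracket -> illegal
(2,2): flips 2 -> legal
(2,7): flips 1 -> legal
(3,0): no bracket -> illegal
(3,6): no bracket -> illegal
(3,7): flips 1 -> legal
(4,1): no bracket -> illegal
(4,2): flips 1 -> legal
(5,1): flips 1 -> legal
(6,1): flips 3 -> legal
(6,2): no bracket -> illegal
(6,3): no bracket -> illegal
B mobility = 13
-- W to move --
(0,4): flips 1 -> legal
(0,5): no bracket -> illegal
(0,6): flips 1 -> legal
(1,6): flips 2 -> legal
(2,0): no bracket -> illegal
(2,2): no bracket -> illegal
(3,0): flips 1 -> legal
(3,6): flips 2 -> legal
(4,0): no bracket -> illegal
(4,1): flips 1 -> legal
(4,2): flips 1 -> legal
(4,6): flips 3 -> legal
(5,6): flips 4 -> legal
(6,2): flips 3 -> legal
(6,3): flips 1 -> legal
(6,4): flips 2 -> legal
(6,5): flips 1 -> legal
(6,6): no bracket -> illegal
W mobility = 13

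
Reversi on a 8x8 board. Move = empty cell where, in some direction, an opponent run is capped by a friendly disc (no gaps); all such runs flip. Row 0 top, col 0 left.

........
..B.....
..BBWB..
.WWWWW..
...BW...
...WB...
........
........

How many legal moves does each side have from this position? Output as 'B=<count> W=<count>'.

Answer: B=9 W=14

Derivation:
-- B to move --
(1,3): no bracket -> illegal
(1,4): flips 3 -> legal
(1,5): no bracket -> illegal
(2,0): no bracket -> illegal
(2,1): flips 1 -> legal
(2,6): no bracket -> illegal
(3,0): no bracket -> illegal
(3,6): no bracket -> illegal
(4,0): flips 1 -> legal
(4,1): flips 1 -> legal
(4,2): flips 1 -> legal
(4,5): flips 3 -> legal
(4,6): no bracket -> illegal
(5,2): flips 1 -> legal
(5,5): flips 2 -> legal
(6,2): no bracket -> illegal
(6,3): flips 1 -> legal
(6,4): no bracket -> illegal
B mobility = 9
-- W to move --
(0,1): flips 2 -> legal
(0,2): flips 2 -> legal
(0,3): no bracket -> illegal
(1,1): flips 1 -> legal
(1,3): flips 2 -> legal
(1,4): flips 1 -> legal
(1,5): flips 1 -> legal
(1,6): flips 1 -> legal
(2,1): flips 2 -> legal
(2,6): flips 1 -> legal
(3,6): no bracket -> illegal
(4,2): flips 1 -> legal
(4,5): no bracket -> illegal
(5,2): flips 1 -> legal
(5,5): flips 1 -> legal
(6,3): no bracket -> illegal
(6,4): flips 1 -> legal
(6,5): flips 2 -> legal
W mobility = 14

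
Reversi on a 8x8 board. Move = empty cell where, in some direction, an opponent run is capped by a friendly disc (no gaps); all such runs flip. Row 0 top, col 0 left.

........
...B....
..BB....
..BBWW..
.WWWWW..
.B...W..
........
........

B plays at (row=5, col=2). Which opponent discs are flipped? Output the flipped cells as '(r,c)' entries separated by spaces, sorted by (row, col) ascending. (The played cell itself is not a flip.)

Dir NW: opp run (4,1), next='.' -> no flip
Dir N: opp run (4,2) capped by B -> flip
Dir NE: opp run (4,3) (3,4), next='.' -> no flip
Dir W: first cell 'B' (not opp) -> no flip
Dir E: first cell '.' (not opp) -> no flip
Dir SW: first cell '.' (not opp) -> no flip
Dir S: first cell '.' (not opp) -> no flip
Dir SE: first cell '.' (not opp) -> no flip

Answer: (4,2)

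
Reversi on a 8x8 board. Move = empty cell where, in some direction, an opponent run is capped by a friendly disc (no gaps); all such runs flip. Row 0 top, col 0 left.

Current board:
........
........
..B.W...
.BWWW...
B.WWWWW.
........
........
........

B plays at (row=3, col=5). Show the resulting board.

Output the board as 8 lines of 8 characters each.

Answer: ........
........
..B.W...
.BBBBB..
B.WWWWW.
........
........
........

Derivation:
Place B at (3,5); scan 8 dirs for brackets.
Dir NW: opp run (2,4), next='.' -> no flip
Dir N: first cell '.' (not opp) -> no flip
Dir NE: first cell '.' (not opp) -> no flip
Dir W: opp run (3,4) (3,3) (3,2) capped by B -> flip
Dir E: first cell '.' (not opp) -> no flip
Dir SW: opp run (4,4), next='.' -> no flip
Dir S: opp run (4,5), next='.' -> no flip
Dir SE: opp run (4,6), next='.' -> no flip
All flips: (3,2) (3,3) (3,4)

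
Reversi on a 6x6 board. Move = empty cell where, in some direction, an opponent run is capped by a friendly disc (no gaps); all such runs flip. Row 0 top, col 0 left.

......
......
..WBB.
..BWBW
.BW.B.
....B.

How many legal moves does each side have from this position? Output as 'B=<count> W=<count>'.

Answer: B=6 W=7

Derivation:
-- B to move --
(1,1): flips 2 -> legal
(1,2): flips 1 -> legal
(1,3): no bracket -> illegal
(2,1): flips 1 -> legal
(2,5): no bracket -> illegal
(3,1): no bracket -> illegal
(4,3): flips 2 -> legal
(4,5): no bracket -> illegal
(5,1): flips 2 -> legal
(5,2): flips 1 -> legal
(5,3): no bracket -> illegal
B mobility = 6
-- W to move --
(1,2): no bracket -> illegal
(1,3): flips 2 -> legal
(1,4): no bracket -> illegal
(1,5): flips 1 -> legal
(2,1): no bracket -> illegal
(2,5): flips 2 -> legal
(3,0): no bracket -> illegal
(3,1): flips 1 -> legal
(4,0): flips 1 -> legal
(4,3): no bracket -> illegal
(4,5): no bracket -> illegal
(5,0): no bracket -> illegal
(5,1): no bracket -> illegal
(5,2): no bracket -> illegal
(5,3): flips 1 -> legal
(5,5): flips 1 -> legal
W mobility = 7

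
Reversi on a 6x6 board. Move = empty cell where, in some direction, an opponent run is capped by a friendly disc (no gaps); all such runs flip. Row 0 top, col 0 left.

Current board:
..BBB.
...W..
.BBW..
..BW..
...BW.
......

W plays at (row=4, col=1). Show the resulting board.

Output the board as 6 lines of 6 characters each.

Place W at (4,1); scan 8 dirs for brackets.
Dir NW: first cell '.' (not opp) -> no flip
Dir N: first cell '.' (not opp) -> no flip
Dir NE: opp run (3,2) capped by W -> flip
Dir W: first cell '.' (not opp) -> no flip
Dir E: first cell '.' (not opp) -> no flip
Dir SW: first cell '.' (not opp) -> no flip
Dir S: first cell '.' (not opp) -> no flip
Dir SE: first cell '.' (not opp) -> no flip
All flips: (3,2)

Answer: ..BBB.
...W..
.BBW..
..WW..
.W.BW.
......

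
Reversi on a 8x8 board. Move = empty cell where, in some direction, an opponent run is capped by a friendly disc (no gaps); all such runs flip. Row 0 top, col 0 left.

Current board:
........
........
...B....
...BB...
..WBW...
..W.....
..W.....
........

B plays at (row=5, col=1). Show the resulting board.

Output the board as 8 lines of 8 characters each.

Answer: ........
........
...B....
...BB...
..BBW...
.BW.....
..W.....
........

Derivation:
Place B at (5,1); scan 8 dirs for brackets.
Dir NW: first cell '.' (not opp) -> no flip
Dir N: first cell '.' (not opp) -> no flip
Dir NE: opp run (4,2) capped by B -> flip
Dir W: first cell '.' (not opp) -> no flip
Dir E: opp run (5,2), next='.' -> no flip
Dir SW: first cell '.' (not opp) -> no flip
Dir S: first cell '.' (not opp) -> no flip
Dir SE: opp run (6,2), next='.' -> no flip
All flips: (4,2)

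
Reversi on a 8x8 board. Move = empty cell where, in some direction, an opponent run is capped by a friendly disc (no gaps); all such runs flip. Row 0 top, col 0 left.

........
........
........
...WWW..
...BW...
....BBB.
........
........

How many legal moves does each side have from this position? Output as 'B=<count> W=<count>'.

Answer: B=5 W=5

Derivation:
-- B to move --
(2,2): flips 2 -> legal
(2,3): flips 1 -> legal
(2,4): flips 2 -> legal
(2,5): flips 1 -> legal
(2,6): no bracket -> illegal
(3,2): no bracket -> illegal
(3,6): no bracket -> illegal
(4,2): no bracket -> illegal
(4,5): flips 1 -> legal
(4,6): no bracket -> illegal
(5,3): no bracket -> illegal
B mobility = 5
-- W to move --
(3,2): no bracket -> illegal
(4,2): flips 1 -> legal
(4,5): no bracket -> illegal
(4,6): no bracket -> illegal
(4,7): no bracket -> illegal
(5,2): flips 1 -> legal
(5,3): flips 1 -> legal
(5,7): no bracket -> illegal
(6,3): no bracket -> illegal
(6,4): flips 1 -> legal
(6,5): no bracket -> illegal
(6,6): flips 1 -> legal
(6,7): no bracket -> illegal
W mobility = 5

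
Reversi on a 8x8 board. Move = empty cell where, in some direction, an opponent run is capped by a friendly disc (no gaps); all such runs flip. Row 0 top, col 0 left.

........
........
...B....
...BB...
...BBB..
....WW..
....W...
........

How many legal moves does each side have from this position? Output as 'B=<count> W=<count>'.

-- B to move --
(4,6): no bracket -> illegal
(5,3): no bracket -> illegal
(5,6): no bracket -> illegal
(6,3): flips 1 -> legal
(6,5): flips 2 -> legal
(6,6): flips 1 -> legal
(7,3): no bracket -> illegal
(7,4): flips 2 -> legal
(7,5): no bracket -> illegal
B mobility = 4
-- W to move --
(1,2): no bracket -> illegal
(1,3): no bracket -> illegal
(1,4): no bracket -> illegal
(2,2): flips 2 -> legal
(2,4): flips 2 -> legal
(2,5): no bracket -> illegal
(3,2): flips 1 -> legal
(3,5): flips 1 -> legal
(3,6): flips 1 -> legal
(4,2): no bracket -> illegal
(4,6): no bracket -> illegal
(5,2): no bracket -> illegal
(5,3): no bracket -> illegal
(5,6): no bracket -> illegal
W mobility = 5

Answer: B=4 W=5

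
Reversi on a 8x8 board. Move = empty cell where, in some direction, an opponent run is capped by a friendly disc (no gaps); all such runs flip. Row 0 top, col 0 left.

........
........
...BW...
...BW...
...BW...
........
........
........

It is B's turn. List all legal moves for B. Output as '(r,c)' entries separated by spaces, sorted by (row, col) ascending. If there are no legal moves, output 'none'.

(1,3): no bracket -> illegal
(1,4): no bracket -> illegal
(1,5): flips 1 -> legal
(2,5): flips 2 -> legal
(3,5): flips 1 -> legal
(4,5): flips 2 -> legal
(5,3): no bracket -> illegal
(5,4): no bracket -> illegal
(5,5): flips 1 -> legal

Answer: (1,5) (2,5) (3,5) (4,5) (5,5)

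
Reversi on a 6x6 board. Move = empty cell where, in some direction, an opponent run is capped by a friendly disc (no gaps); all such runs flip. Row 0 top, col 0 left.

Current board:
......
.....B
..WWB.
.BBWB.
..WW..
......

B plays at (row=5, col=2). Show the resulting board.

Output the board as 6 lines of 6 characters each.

Answer: ......
.....B
..WWB.
.BBWB.
..BB..
..B...

Derivation:
Place B at (5,2); scan 8 dirs for brackets.
Dir NW: first cell '.' (not opp) -> no flip
Dir N: opp run (4,2) capped by B -> flip
Dir NE: opp run (4,3) capped by B -> flip
Dir W: first cell '.' (not opp) -> no flip
Dir E: first cell '.' (not opp) -> no flip
Dir SW: edge -> no flip
Dir S: edge -> no flip
Dir SE: edge -> no flip
All flips: (4,2) (4,3)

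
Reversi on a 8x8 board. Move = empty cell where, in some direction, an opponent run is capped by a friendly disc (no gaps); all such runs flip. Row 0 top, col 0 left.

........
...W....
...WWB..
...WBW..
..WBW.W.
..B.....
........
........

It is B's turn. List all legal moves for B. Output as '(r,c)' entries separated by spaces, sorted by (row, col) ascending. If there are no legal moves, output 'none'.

Answer: (0,3) (1,2) (1,4) (2,2) (3,2) (3,6) (4,1) (4,5) (5,4)

Derivation:
(0,2): no bracket -> illegal
(0,3): flips 3 -> legal
(0,4): no bracket -> illegal
(1,2): flips 1 -> legal
(1,4): flips 1 -> legal
(1,5): no bracket -> illegal
(2,2): flips 2 -> legal
(2,6): no bracket -> illegal
(3,1): no bracket -> illegal
(3,2): flips 2 -> legal
(3,6): flips 1 -> legal
(3,7): no bracket -> illegal
(4,1): flips 1 -> legal
(4,5): flips 2 -> legal
(4,7): no bracket -> illegal
(5,1): no bracket -> illegal
(5,3): no bracket -> illegal
(5,4): flips 1 -> legal
(5,5): no bracket -> illegal
(5,6): no bracket -> illegal
(5,7): no bracket -> illegal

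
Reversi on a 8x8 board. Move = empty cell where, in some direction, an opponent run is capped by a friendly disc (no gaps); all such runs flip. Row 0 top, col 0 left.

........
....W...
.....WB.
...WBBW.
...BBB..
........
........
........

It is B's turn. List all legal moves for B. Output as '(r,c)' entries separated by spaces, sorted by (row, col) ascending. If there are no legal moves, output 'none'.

(0,3): no bracket -> illegal
(0,4): no bracket -> illegal
(0,5): no bracket -> illegal
(1,3): no bracket -> illegal
(1,5): flips 1 -> legal
(1,6): flips 1 -> legal
(2,2): flips 1 -> legal
(2,3): flips 1 -> legal
(2,4): flips 1 -> legal
(2,7): flips 1 -> legal
(3,2): flips 1 -> legal
(3,7): flips 1 -> legal
(4,2): no bracket -> illegal
(4,6): flips 1 -> legal
(4,7): no bracket -> illegal

Answer: (1,5) (1,6) (2,2) (2,3) (2,4) (2,7) (3,2) (3,7) (4,6)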